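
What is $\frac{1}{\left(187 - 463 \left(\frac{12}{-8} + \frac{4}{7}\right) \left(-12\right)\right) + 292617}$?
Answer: $\frac{7}{2013514} \approx 3.4765 \cdot 10^{-6}$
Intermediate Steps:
$\frac{1}{\left(187 - 463 \left(\frac{12}{-8} + \frac{4}{7}\right) \left(-12\right)\right) + 292617} = \frac{1}{\left(187 - 463 \left(12 \left(- \frac{1}{8}\right) + 4 \cdot \frac{1}{7}\right) \left(-12\right)\right) + 292617} = \frac{1}{\left(187 - 463 \left(- \frac{3}{2} + \frac{4}{7}\right) \left(-12\right)\right) + 292617} = \frac{1}{\left(187 - 463 \left(\left(- \frac{13}{14}\right) \left(-12\right)\right)\right) + 292617} = \frac{1}{\left(187 - \frac{36114}{7}\right) + 292617} = \frac{1}{- \frac{34805}{7} + 292617} = \frac{1}{\frac{2013514}{7}} = \frac{7}{2013514}$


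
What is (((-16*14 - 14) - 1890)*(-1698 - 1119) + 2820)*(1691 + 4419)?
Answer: 36644089560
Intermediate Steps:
(((-16*14 - 14) - 1890)*(-1698 - 1119) + 2820)*(1691 + 4419) = (((-224 - 14) - 1890)*(-2817) + 2820)*6110 = ((-238 - 1890)*(-2817) + 2820)*6110 = (-2128*(-2817) + 2820)*6110 = (5994576 + 2820)*6110 = 5997396*6110 = 36644089560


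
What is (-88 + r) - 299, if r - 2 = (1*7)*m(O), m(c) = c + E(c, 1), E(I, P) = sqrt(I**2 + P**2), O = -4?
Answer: -413 + 7*sqrt(17) ≈ -384.14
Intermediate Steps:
m(c) = c + sqrt(1 + c**2) (m(c) = c + sqrt(c**2 + 1**2) = c + sqrt(c**2 + 1) = c + sqrt(1 + c**2))
r = -26 + 7*sqrt(17) (r = 2 + (1*7)*(-4 + sqrt(1 + (-4)**2)) = 2 + 7*(-4 + sqrt(1 + 16)) = 2 + 7*(-4 + sqrt(17)) = 2 + (-28 + 7*sqrt(17)) = -26 + 7*sqrt(17) ≈ 2.8617)
(-88 + r) - 299 = (-88 + (-26 + 7*sqrt(17))) - 299 = (-114 + 7*sqrt(17)) - 299 = -413 + 7*sqrt(17)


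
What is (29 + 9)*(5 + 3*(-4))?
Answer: -266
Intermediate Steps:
(29 + 9)*(5 + 3*(-4)) = 38*(5 - 12) = 38*(-7) = -266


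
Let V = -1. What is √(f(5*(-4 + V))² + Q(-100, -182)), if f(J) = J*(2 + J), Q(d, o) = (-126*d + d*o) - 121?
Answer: 2*√90326 ≈ 601.09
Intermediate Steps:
Q(d, o) = -121 - 126*d + d*o
√(f(5*(-4 + V))² + Q(-100, -182)) = √(((5*(-4 - 1))*(2 + 5*(-4 - 1)))² + (-121 - 126*(-100) - 100*(-182))) = √(((5*(-5))*(2 + 5*(-5)))² + (-121 + 12600 + 18200)) = √((-25*(2 - 25))² + 30679) = √((-25*(-23))² + 30679) = √(575² + 30679) = √(330625 + 30679) = √361304 = 2*√90326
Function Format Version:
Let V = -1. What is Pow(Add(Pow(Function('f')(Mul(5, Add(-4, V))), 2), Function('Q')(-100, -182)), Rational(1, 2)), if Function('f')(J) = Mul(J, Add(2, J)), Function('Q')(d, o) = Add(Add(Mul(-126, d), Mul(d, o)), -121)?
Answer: Mul(2, Pow(90326, Rational(1, 2))) ≈ 601.09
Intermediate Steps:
Function('Q')(d, o) = Add(-121, Mul(-126, d), Mul(d, o))
Pow(Add(Pow(Function('f')(Mul(5, Add(-4, V))), 2), Function('Q')(-100, -182)), Rational(1, 2)) = Pow(Add(Pow(Mul(Mul(5, Add(-4, -1)), Add(2, Mul(5, Add(-4, -1)))), 2), Add(-121, Mul(-126, -100), Mul(-100, -182))), Rational(1, 2)) = Pow(Add(Pow(Mul(Mul(5, -5), Add(2, Mul(5, -5))), 2), Add(-121, 12600, 18200)), Rational(1, 2)) = Pow(Add(Pow(Mul(-25, Add(2, -25)), 2), 30679), Rational(1, 2)) = Pow(Add(Pow(Mul(-25, -23), 2), 30679), Rational(1, 2)) = Pow(Add(Pow(575, 2), 30679), Rational(1, 2)) = Pow(Add(330625, 30679), Rational(1, 2)) = Pow(361304, Rational(1, 2)) = Mul(2, Pow(90326, Rational(1, 2)))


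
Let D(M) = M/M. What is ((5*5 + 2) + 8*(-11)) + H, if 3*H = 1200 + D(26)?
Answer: 1018/3 ≈ 339.33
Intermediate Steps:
D(M) = 1
H = 1201/3 (H = (1200 + 1)/3 = (1/3)*1201 = 1201/3 ≈ 400.33)
((5*5 + 2) + 8*(-11)) + H = ((5*5 + 2) + 8*(-11)) + 1201/3 = ((25 + 2) - 88) + 1201/3 = (27 - 88) + 1201/3 = -61 + 1201/3 = 1018/3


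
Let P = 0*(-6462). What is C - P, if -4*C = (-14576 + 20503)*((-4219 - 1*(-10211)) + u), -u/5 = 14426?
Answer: 195999963/2 ≈ 9.8000e+7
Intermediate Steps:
u = -72130 (u = -5*14426 = -72130)
P = 0
C = 195999963/2 (C = -(-14576 + 20503)*((-4219 - 1*(-10211)) - 72130)/4 = -5927*((-4219 + 10211) - 72130)/4 = -5927*(5992 - 72130)/4 = -5927*(-66138)/4 = -1/4*(-391999926) = 195999963/2 ≈ 9.8000e+7)
C - P = 195999963/2 - 1*0 = 195999963/2 + 0 = 195999963/2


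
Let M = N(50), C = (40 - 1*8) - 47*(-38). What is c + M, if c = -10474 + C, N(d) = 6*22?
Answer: -8524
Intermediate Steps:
N(d) = 132
C = 1818 (C = (40 - 8) + 1786 = 32 + 1786 = 1818)
M = 132
c = -8656 (c = -10474 + 1818 = -8656)
c + M = -8656 + 132 = -8524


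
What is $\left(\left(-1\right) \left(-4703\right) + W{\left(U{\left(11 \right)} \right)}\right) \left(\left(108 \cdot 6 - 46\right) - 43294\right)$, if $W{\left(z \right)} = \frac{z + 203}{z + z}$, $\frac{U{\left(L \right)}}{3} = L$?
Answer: $- \frac{6630793364}{33} \approx -2.0093 \cdot 10^{8}$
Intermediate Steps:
$U{\left(L \right)} = 3 L$
$W{\left(z \right)} = \frac{203 + z}{2 z}$
$\left(\left(-1\right) \left(-4703\right) + W{\left(U{\left(11 \right)} \right)}\right) \left(\left(108 \cdot 6 - 46\right) - 43294\right) = \left(\left(-1\right) \left(-4703\right) + \frac{203 + 3 \cdot 11}{2 \cdot 3 \cdot 11}\right) \left(\left(108 \cdot 6 - 46\right) - 43294\right) = \left(4703 + \frac{203 + 33}{2 \cdot 33}\right) \left(\left(648 - 46\right) - 43294\right) = \left(4703 + \frac{1}{2} \cdot \frac{1}{33} \cdot 236\right) \left(602 - 43294\right) = \left(4703 + \frac{118}{33}\right) \left(-42692\right) = \frac{155317}{33} \left(-42692\right) = - \frac{6630793364}{33}$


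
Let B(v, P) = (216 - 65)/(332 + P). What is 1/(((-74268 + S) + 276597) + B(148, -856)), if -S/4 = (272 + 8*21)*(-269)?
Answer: 524/354102805 ≈ 1.4798e-6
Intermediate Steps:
B(v, P) = 151/(332 + P)
S = 473440 (S = -4*(272 + 8*21)*(-269) = -4*(272 + 168)*(-269) = -1760*(-269) = -4*(-118360) = 473440)
1/(((-74268 + S) + 276597) + B(148, -856)) = 1/(((-74268 + 473440) + 276597) + 151/(332 - 856)) = 1/((399172 + 276597) + 151/(-524)) = 1/(675769 + 151*(-1/524)) = 1/(675769 - 151/524) = 1/(354102805/524) = 524/354102805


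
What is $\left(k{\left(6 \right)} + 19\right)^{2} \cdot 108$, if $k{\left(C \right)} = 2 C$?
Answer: $103788$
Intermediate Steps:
$\left(k{\left(6 \right)} + 19\right)^{2} \cdot 108 = \left(2 \cdot 6 + 19\right)^{2} \cdot 108 = \left(12 + 19\right)^{2} \cdot 108 = 31^{2} \cdot 108 = 961 \cdot 108 = 103788$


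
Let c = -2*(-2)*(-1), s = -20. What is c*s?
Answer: 80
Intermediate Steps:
c = -4 (c = 4*(-1) = -4)
c*s = -4*(-20) = 80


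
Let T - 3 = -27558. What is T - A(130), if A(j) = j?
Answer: -27685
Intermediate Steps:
T = -27555 (T = 3 - 27558 = -27555)
T - A(130) = -27555 - 1*130 = -27555 - 130 = -27685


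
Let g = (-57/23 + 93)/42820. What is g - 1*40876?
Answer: -20128567639/492430 ≈ -40876.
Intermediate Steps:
g = 1041/492430 (g = (-57/23 + 93)*(1/42820) = (2082/23)*(1/42820) = 1041/492430 ≈ 0.0021140)
g - 1*40876 = 1041/492430 - 1*40876 = 1041/492430 - 40876 = -20128567639/492430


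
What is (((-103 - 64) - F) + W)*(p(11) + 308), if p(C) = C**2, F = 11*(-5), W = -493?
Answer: -259545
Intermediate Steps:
F = -55
(((-103 - 64) - F) + W)*(p(11) + 308) = (((-103 - 64) - 1*(-55)) - 493)*(11**2 + 308) = ((-167 + 55) - 493)*(121 + 308) = (-112 - 493)*429 = -605*429 = -259545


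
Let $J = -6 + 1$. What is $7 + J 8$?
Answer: $-33$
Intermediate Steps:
$J = -5$
$7 + J 8 = 7 - 40 = -33$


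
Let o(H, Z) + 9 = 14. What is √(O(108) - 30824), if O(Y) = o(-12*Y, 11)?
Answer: I*√30819 ≈ 175.55*I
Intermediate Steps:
o(H, Z) = 5 (o(H, Z) = -9 + 14 = 5)
O(Y) = 5
√(O(108) - 30824) = √(5 - 30824) = √(-30819) = I*√30819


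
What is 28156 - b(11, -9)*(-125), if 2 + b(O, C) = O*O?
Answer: 43031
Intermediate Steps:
b(O, C) = -2 + O² (b(O, C) = -2 + O*O = -2 + O²)
28156 - b(11, -9)*(-125) = 28156 - (-2 + 11²)*(-125) = 28156 - (-2 + 121)*(-125) = 28156 - 119*(-125) = 28156 - 1*(-14875) = 28156 + 14875 = 43031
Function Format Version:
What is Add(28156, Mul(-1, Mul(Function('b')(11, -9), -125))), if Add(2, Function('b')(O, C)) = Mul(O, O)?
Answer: 43031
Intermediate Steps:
Function('b')(O, C) = Add(-2, Pow(O, 2)) (Function('b')(O, C) = Add(-2, Mul(O, O)) = Add(-2, Pow(O, 2)))
Add(28156, Mul(-1, Mul(Function('b')(11, -9), -125))) = Add(28156, Mul(-1, Mul(Add(-2, Pow(11, 2)), -125))) = Add(28156, Mul(-1, Mul(Add(-2, 121), -125))) = Add(28156, Mul(-1, Mul(119, -125))) = Add(28156, Mul(-1, -14875)) = Add(28156, 14875) = 43031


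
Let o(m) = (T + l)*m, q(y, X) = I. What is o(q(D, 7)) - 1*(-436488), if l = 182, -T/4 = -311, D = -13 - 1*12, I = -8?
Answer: 425080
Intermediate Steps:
D = -25 (D = -13 - 12 = -25)
T = 1244 (T = -4*(-311) = 1244)
q(y, X) = -8
o(m) = 1426*m (o(m) = (1244 + 182)*m = 1426*m)
o(q(D, 7)) - 1*(-436488) = 1426*(-8) - 1*(-436488) = -11408 + 436488 = 425080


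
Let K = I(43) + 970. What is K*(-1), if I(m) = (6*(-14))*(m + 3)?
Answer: 2894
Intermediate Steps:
I(m) = -252 - 84*m (I(m) = -84*(3 + m) = -252 - 84*m)
K = -2894 (K = (-252 - 84*43) + 970 = (-252 - 3612) + 970 = -3864 + 970 = -2894)
K*(-1) = -2894*(-1) = 2894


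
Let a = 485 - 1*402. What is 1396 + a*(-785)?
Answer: -63759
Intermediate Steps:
a = 83 (a = 485 - 402 = 83)
1396 + a*(-785) = 1396 + 83*(-785) = 1396 - 65155 = -63759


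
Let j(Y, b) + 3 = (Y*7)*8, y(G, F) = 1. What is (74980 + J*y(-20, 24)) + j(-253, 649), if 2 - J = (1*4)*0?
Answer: 60811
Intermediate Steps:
J = 2 (J = 2 - 1*4*0 = 2 - 4*0 = 2 - 1*0 = 2 + 0 = 2)
j(Y, b) = -3 + 56*Y (j(Y, b) = -3 + (Y*7)*8 = -3 + (7*Y)*8 = -3 + 56*Y)
(74980 + J*y(-20, 24)) + j(-253, 649) = (74980 + 2*1) + (-3 + 56*(-253)) = (74980 + 2) + (-3 - 14168) = 74982 - 14171 = 60811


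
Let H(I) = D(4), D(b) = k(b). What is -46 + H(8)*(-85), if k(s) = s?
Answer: -386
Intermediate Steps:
D(b) = b
H(I) = 4
-46 + H(8)*(-85) = -46 + 4*(-85) = -46 - 340 = -386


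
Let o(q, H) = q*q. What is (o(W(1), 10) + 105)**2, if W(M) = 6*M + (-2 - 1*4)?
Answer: 11025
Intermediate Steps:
W(M) = -6 + 6*M (W(M) = 6*M + (-2 - 4) = 6*M - 6 = -6 + 6*M)
o(q, H) = q**2
(o(W(1), 10) + 105)**2 = ((-6 + 6*1)**2 + 105)**2 = ((-6 + 6)**2 + 105)**2 = (0**2 + 105)**2 = (0 + 105)**2 = 105**2 = 11025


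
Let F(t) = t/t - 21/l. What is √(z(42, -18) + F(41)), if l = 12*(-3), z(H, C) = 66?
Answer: √2433/6 ≈ 8.2209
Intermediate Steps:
l = -36
F(t) = 19/12 (F(t) = t/t - 21/(-36) = 1 - 21*(-1/36) = 1 + 7/12 = 19/12)
√(z(42, -18) + F(41)) = √(66 + 19/12) = √(811/12) = √2433/6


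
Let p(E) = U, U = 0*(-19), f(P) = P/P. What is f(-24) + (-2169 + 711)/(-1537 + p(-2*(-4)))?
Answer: 2995/1537 ≈ 1.9486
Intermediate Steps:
f(P) = 1
U = 0
p(E) = 0
f(-24) + (-2169 + 711)/(-1537 + p(-2*(-4))) = 1 + (-2169 + 711)/(-1537 + 0) = 1 - 1458/(-1537) = 1 - 1458*(-1/1537) = 1 + 1458/1537 = 2995/1537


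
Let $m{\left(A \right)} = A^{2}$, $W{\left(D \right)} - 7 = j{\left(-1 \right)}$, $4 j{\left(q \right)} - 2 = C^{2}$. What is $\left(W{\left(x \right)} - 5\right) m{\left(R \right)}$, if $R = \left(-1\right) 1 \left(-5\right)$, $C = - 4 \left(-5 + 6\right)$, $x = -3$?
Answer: $\frac{325}{2} \approx 162.5$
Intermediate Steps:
$C = -4$ ($C = \left(-4\right) 1 = -4$)
$R = 5$ ($R = \left(-1\right) \left(-5\right) = 5$)
$j{\left(q \right)} = \frac{9}{2}$ ($j{\left(q \right)} = \frac{1}{2} + \frac{\left(-4\right)^{2}}{4} = \frac{1}{2} + \frac{1}{4} \cdot 16 = \frac{1}{2} + 4 = \frac{9}{2}$)
$W{\left(D \right)} = \frac{23}{2}$ ($W{\left(D \right)} = 7 + \frac{9}{2} = \frac{23}{2}$)
$\left(W{\left(x \right)} - 5\right) m{\left(R \right)} = \left(\frac{23}{2} - 5\right) 5^{2} = \frac{13}{2} \cdot 25 = \frac{325}{2}$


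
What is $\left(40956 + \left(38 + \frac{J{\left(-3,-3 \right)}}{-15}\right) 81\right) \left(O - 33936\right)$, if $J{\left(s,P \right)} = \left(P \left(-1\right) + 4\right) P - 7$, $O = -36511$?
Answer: $- \frac{15563573922}{5} \approx -3.1127 \cdot 10^{9}$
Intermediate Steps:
$J{\left(s,P \right)} = -7 + P \left(4 - P\right)$ ($J{\left(s,P \right)} = \left(- P + 4\right) P - 7 = \left(4 - P\right) P - 7 = P \left(4 - P\right) - 7 = -7 + P \left(4 - P\right)$)
$\left(40956 + \left(38 + \frac{J{\left(-3,-3 \right)}}{-15}\right) 81\right) \left(O - 33936\right) = \left(40956 + \left(38 + \frac{-7 - \left(-3\right)^{2} + 4 \left(-3\right)}{-15}\right) 81\right) \left(-36511 - 33936\right) = \left(40956 + \left(38 + \left(-7 - 9 - 12\right) \left(- \frac{1}{15}\right)\right) 81\right) \left(-70447\right) = \left(40956 + \left(38 - - \frac{28}{15}\right) 81\right) \left(-70447\right) = \left(40956 + \left(38 + \frac{28}{15}\right) 81\right) \left(-70447\right) = \left(40956 + \frac{598}{15} \cdot 81\right) \left(-70447\right) = \left(40956 + \frac{16146}{5}\right) \left(-70447\right) = \frac{220926}{5} \left(-70447\right) = - \frac{15563573922}{5}$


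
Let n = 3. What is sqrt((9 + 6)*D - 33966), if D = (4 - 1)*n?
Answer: 3*I*sqrt(3759) ≈ 183.93*I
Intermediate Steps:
D = 9 (D = (4 - 1)*3 = 3*3 = 9)
sqrt((9 + 6)*D - 33966) = sqrt((9 + 6)*9 - 33966) = sqrt(15*9 - 33966) = sqrt(135 - 33966) = sqrt(-33831) = 3*I*sqrt(3759)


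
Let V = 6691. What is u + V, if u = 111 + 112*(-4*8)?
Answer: 3218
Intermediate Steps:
u = -3473 (u = 111 + 112*(-32) = 111 - 3584 = -3473)
u + V = -3473 + 6691 = 3218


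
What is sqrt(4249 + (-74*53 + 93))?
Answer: 2*sqrt(105) ≈ 20.494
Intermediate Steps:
sqrt(4249 + (-74*53 + 93)) = sqrt(4249 + (-3922 + 93)) = sqrt(4249 - 3829) = sqrt(420) = 2*sqrt(105)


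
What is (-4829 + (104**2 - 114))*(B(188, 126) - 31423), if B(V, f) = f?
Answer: -183807281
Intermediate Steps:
(-4829 + (104**2 - 114))*(B(188, 126) - 31423) = (-4829 + (104**2 - 114))*(126 - 31423) = (-4829 + (10816 - 114))*(-31297) = (-4829 + 10702)*(-31297) = 5873*(-31297) = -183807281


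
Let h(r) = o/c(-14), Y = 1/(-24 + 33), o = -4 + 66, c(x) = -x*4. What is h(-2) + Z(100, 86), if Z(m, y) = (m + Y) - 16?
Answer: 21475/252 ≈ 85.218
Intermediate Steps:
c(x) = -4*x
o = 62
Y = 1/9 ≈ 0.11111
h(r) = 31/28 (h(r) = 62/((-4*(-14))) = 62/56 = 62*(1/56) = 31/28)
Z(m, y) = -143/9 + m (Z(m, y) = (m + 1/9) - 16 = (1/9 + m) - 16 = -143/9 + m)
h(-2) + Z(100, 86) = 31/28 + (-143/9 + 100) = 31/28 + 757/9 = 21475/252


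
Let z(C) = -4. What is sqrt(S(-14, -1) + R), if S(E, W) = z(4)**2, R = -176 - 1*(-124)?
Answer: 6*I ≈ 6.0*I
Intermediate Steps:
R = -52 (R = -176 + 124 = -52)
S(E, W) = 16 (S(E, W) = (-4)**2 = 16)
sqrt(S(-14, -1) + R) = sqrt(16 - 52) = sqrt(-36) = 6*I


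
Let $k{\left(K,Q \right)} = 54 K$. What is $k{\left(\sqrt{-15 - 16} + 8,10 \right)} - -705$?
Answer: $1137 + 54 i \sqrt{31} \approx 1137.0 + 300.66 i$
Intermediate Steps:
$k{\left(\sqrt{-15 - 16} + 8,10 \right)} - -705 = 54 \left(\sqrt{-15 - 16} + 8\right) - -705 = 54 \left(\sqrt{-31} + 8\right) + 705 = 54 \left(i \sqrt{31} + 8\right) + 705 = 54 \left(8 + i \sqrt{31}\right) + 705 = \left(432 + 54 i \sqrt{31}\right) + 705 = 1137 + 54 i \sqrt{31}$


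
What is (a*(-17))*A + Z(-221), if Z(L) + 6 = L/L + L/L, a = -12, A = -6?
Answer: -1228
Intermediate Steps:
Z(L) = -4 (Z(L) = -6 + (L/L + L/L) = -6 + (1 + 1) = -6 + 2 = -4)
(a*(-17))*A + Z(-221) = -12*(-17)*(-6) - 4 = 204*(-6) - 4 = -1224 - 4 = -1228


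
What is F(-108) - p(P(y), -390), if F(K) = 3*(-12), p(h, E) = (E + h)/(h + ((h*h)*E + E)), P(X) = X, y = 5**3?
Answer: -43876961/1218803 ≈ -36.000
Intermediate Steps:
y = 125
p(h, E) = (E + h)/(E + h + E*h**2) (p(h, E) = (E + h)/(h + (h**2*E + E)) = (E + h)/(h + (E*h**2 + E)) = (E + h)/(h + (E + E*h**2)) = (E + h)/(E + h + E*h**2))
F(K) = -36
F(-108) - p(P(y), -390) = -36 - (-390 + 125)/(-390 + 125 - 390*125**2) = -36 - (-265)/(-390 + 125 - 390*15625) = -36 - (-265)/(-390 + 125 - 6093750) = -36 - (-265)/(-6094015) = -36 - (-1)*(-265)/6094015 = -36 - 1*53/1218803 = -36 - 53/1218803 = -43876961/1218803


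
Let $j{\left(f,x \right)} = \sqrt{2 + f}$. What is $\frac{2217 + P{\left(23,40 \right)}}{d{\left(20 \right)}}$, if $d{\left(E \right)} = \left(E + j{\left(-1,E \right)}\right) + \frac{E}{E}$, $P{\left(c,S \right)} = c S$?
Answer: $\frac{3137}{22} \approx 142.59$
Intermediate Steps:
$P{\left(c,S \right)} = S c$
$d{\left(E \right)} = 2 + E$ ($d{\left(E \right)} = \left(E + \sqrt{2 - 1}\right) + \frac{E}{E} = \left(E + \sqrt{1}\right) + 1 = \left(E + 1\right) + 1 = \left(1 + E\right) + 1 = 2 + E$)
$\frac{2217 + P{\left(23,40 \right)}}{d{\left(20 \right)}} = \frac{2217 + 40 \cdot 23}{2 + 20} = \frac{2217 + 920}{22} = 3137 \cdot \frac{1}{22} = \frac{3137}{22}$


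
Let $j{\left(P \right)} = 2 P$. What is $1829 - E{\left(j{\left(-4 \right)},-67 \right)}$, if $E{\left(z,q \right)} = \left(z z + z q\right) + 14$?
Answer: $1215$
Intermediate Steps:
$E{\left(z,q \right)} = 14 + z^{2} + q z$ ($E{\left(z,q \right)} = \left(z^{2} + q z\right) + 14 = 14 + z^{2} + q z$)
$1829 - E{\left(j{\left(-4 \right)},-67 \right)} = 1829 - \left(14 + \left(2 \left(-4\right)\right)^{2} - 67 \cdot 2 \left(-4\right)\right) = 1829 - \left(14 + \left(-8\right)^{2} - -536\right) = 1829 - \left(14 + 64 + 536\right) = 1829 - 614 = 1215$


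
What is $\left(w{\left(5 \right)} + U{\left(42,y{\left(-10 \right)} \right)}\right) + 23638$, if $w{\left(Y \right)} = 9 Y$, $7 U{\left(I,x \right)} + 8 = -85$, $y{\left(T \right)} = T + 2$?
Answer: $\frac{165688}{7} \approx 23670.0$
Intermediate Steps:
$y{\left(T \right)} = 2 + T$
$U{\left(I,x \right)} = - \frac{93}{7}$ ($U{\left(I,x \right)} = - \frac{8}{7} + \frac{1}{7} \left(-85\right) = - \frac{8}{7} - \frac{85}{7} = - \frac{93}{7}$)
$\left(w{\left(5 \right)} + U{\left(42,y{\left(-10 \right)} \right)}\right) + 23638 = \left(9 \cdot 5 - \frac{93}{7}\right) + 23638 = \left(45 - \frac{93}{7}\right) + 23638 = \frac{222}{7} + 23638 = \frac{165688}{7}$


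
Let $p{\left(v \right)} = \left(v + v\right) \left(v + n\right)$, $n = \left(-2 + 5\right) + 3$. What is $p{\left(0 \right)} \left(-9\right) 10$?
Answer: $0$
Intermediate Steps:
$n = 6$ ($n = 3 + 3 = 6$)
$p{\left(v \right)} = 2 v \left(6 + v\right)$ ($p{\left(v \right)} = \left(v + v\right) \left(v + 6\right) = 2 v \left(6 + v\right)$)
$p{\left(0 \right)} \left(-9\right) 10 = 2 \cdot 0 \left(6 + 0\right) \left(-9\right) 10 = 2 \cdot 0 \cdot 6 \left(-9\right) 10 = 0 \left(-9\right) 10 = 0 \cdot 10 = 0$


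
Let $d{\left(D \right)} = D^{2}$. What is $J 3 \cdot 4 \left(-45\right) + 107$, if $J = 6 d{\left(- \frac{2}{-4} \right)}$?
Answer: $-703$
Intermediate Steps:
$J = \frac{3}{2}$ ($J = 6 \left(- \frac{2}{-4}\right)^{2} = 6 \left(\left(-2\right) \left(- \frac{1}{4}\right)\right)^{2} = \frac{6}{4} = 6 \cdot \frac{1}{4} = \frac{3}{2} \approx 1.5$)
$J 3 \cdot 4 \left(-45\right) + 107 = \frac{3}{2} \cdot 3 \cdot 4 \left(-45\right) + 107 = \frac{9}{2} \cdot 4 \left(-45\right) + 107 = 18 \left(-45\right) + 107 = -810 + 107 = -703$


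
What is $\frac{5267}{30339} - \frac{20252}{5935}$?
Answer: $- \frac{583165783}{180061965} \approx -3.2387$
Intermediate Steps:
$\frac{5267}{30339} - \frac{20252}{5935} = - \frac{583165783}{180061965}$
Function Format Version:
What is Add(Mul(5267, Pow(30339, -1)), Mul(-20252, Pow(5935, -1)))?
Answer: Rational(-583165783, 180061965) ≈ -3.2387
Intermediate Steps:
Add(Mul(5267, Pow(30339, -1)), Mul(-20252, Pow(5935, -1))) = Add(Mul(5267, Rational(1, 30339)), Mul(-20252, Rational(1, 5935))) = Add(Rational(5267, 30339), Rational(-20252, 5935)) = Rational(-583165783, 180061965)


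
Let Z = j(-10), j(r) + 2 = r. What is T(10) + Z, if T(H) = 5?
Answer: -7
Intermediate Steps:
j(r) = -2 + r
Z = -12 (Z = -2 - 10 = -12)
T(10) + Z = 5 - 12 = -7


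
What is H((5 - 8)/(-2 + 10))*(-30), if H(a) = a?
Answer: 45/4 ≈ 11.250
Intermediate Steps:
H((5 - 8)/(-2 + 10))*(-30) = ((5 - 8)/(-2 + 10))*(-30) = -3/8*(-30) = 45/4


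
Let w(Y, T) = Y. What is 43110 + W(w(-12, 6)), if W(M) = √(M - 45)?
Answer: 43110 + I*√57 ≈ 43110.0 + 7.5498*I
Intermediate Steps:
W(M) = √(-45 + M)
43110 + W(w(-12, 6)) = 43110 + √(-45 - 12) = 43110 + √(-57) = 43110 + I*√57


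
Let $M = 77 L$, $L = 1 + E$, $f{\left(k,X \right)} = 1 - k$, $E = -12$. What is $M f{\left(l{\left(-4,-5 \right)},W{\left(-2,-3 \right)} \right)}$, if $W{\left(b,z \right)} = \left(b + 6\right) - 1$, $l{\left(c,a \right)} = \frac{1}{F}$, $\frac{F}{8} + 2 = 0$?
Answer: $- \frac{14399}{16} \approx -899.94$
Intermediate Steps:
$F = -16$ ($F = -16 + 8 \cdot 0 = -16 + 0 = -16$)
$l{\left(c,a \right)} = - \frac{1}{16}$ ($l{\left(c,a \right)} = \frac{1}{-16} = - \frac{1}{16}$)
$W{\left(b,z \right)} = 5 + b$ ($W{\left(b,z \right)} = \left(6 + b\right) - 1 = 5 + b$)
$L = -11$ ($L = 1 - 12 = -11$)
$M = -847$ ($M = 77 \left(-11\right) = -847$)
$M f{\left(l{\left(-4,-5 \right)},W{\left(-2,-3 \right)} \right)} = - 847 \left(1 - - \frac{1}{16}\right) = - 847 \left(1 + \frac{1}{16}\right) = \left(-847\right) \frac{17}{16} = - \frac{14399}{16}$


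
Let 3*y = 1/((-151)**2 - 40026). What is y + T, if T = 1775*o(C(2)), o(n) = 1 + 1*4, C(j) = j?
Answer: 458615624/51675 ≈ 8875.0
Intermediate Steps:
o(n) = 5 (o(n) = 1 + 4 = 5)
y = -1/51675 (y = 1/(3*((-151)**2 - 40026)) = 1/(3*(22801 - 40026)) = (1/3)/(-17225) = (1/3)*(-1/17225) = -1/51675 ≈ -1.9352e-5)
T = 8875 (T = 1775*5 = 8875)
y + T = -1/51675 + 8875 = 458615624/51675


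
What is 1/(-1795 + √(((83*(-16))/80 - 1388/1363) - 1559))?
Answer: -12232925/21968845029 - I*√73224817010/21968845029 ≈ -0.00055683 - 1.2317e-5*I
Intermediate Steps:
1/(-1795 + √(((83*(-16))/80 - 1388/1363) - 1559)) = 1/(-1795 + √((-1328*1/80 - 1388*1/1363) - 1559)) = 1/(-1795 + √((-83/5 - 1388/1363) - 1559)) = 1/(-1795 + √(-120069/6815 - 1559)) = 1/(-1795 + √(-10744654/6815)) = 1/(-1795 + I*√73224817010/6815)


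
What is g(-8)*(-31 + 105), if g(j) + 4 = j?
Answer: -888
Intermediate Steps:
g(j) = -4 + j
g(-8)*(-31 + 105) = (-4 - 8)*(-31 + 105) = -12*74 = -888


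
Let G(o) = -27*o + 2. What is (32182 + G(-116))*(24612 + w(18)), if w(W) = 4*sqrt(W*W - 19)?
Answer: 869197392 + 141264*sqrt(305) ≈ 8.7166e+8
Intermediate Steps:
G(o) = 2 - 27*o
w(W) = 4*sqrt(-19 + W**2) (w(W) = 4*sqrt(W**2 - 19) = 4*sqrt(-19 + W**2))
(32182 + G(-116))*(24612 + w(18)) = (32182 + (2 - 27*(-116)))*(24612 + 4*sqrt(-19 + 18**2)) = (32182 + (2 + 3132))*(24612 + 4*sqrt(-19 + 324)) = (32182 + 3134)*(24612 + 4*sqrt(305)) = 35316*(24612 + 4*sqrt(305)) = 869197392 + 141264*sqrt(305)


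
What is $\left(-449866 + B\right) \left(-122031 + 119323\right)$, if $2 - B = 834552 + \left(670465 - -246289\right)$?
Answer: $5960768360$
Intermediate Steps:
$B = -1751304$ ($B = 2 - \left(834552 + \left(670465 - -246289\right)\right) = 2 - \left(834552 + \left(670465 + 246289\right)\right) = 2 - \left(834552 + 916754\right) = 2 - 1751306 = -1751304$)
$\left(-449866 + B\right) \left(-122031 + 119323\right) = \left(-449866 - 1751304\right) \left(-122031 + 119323\right) = \left(-2201170\right) \left(-2708\right) = 5960768360$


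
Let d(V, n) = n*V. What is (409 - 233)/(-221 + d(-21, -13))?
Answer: 44/13 ≈ 3.3846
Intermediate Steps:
d(V, n) = V*n
(409 - 233)/(-221 + d(-21, -13)) = (409 - 233)/(-221 - 21*(-13)) = 176/(-221 + 273) = 176/52 = 176*(1/52) = 44/13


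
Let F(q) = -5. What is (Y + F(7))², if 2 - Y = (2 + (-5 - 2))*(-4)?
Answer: 529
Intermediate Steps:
Y = -18 (Y = 2 - (2 + (-5 - 2))*(-4) = 2 - (2 - 7)*(-4) = 2 - (-5)*(-4) = 2 - 1*20 = 2 - 20 = -18)
(Y + F(7))² = (-18 - 5)² = (-23)² = 529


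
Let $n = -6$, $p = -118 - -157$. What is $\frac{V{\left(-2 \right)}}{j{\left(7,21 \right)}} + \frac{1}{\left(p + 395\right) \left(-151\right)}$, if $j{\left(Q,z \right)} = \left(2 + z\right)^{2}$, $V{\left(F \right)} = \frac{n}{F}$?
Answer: $\frac{196073}{34667486} \approx 0.0056558$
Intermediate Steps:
$p = 39$ ($p = -118 + 157 = 39$)
$V{\left(F \right)} = - \frac{6}{F}$
$\frac{V{\left(-2 \right)}}{j{\left(7,21 \right)}} + \frac{1}{\left(p + 395\right) \left(-151\right)} = \frac{\left(-6\right) \frac{1}{-2}}{\left(2 + 21\right)^{2}} + \frac{1}{\left(39 + 395\right) \left(-151\right)} = \frac{\left(-6\right) \left(- \frac{1}{2}\right)}{23^{2}} + \frac{1}{434} \left(- \frac{1}{151}\right) = \frac{3}{529} + \frac{1}{434} \left(- \frac{1}{151}\right) = 3 \cdot \frac{1}{529} - \frac{1}{65534} = \frac{3}{529} - \frac{1}{65534} = \frac{196073}{34667486}$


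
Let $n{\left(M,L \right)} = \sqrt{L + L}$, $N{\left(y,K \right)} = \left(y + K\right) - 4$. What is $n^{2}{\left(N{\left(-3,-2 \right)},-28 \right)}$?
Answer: $-56$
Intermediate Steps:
$N{\left(y,K \right)} = -4 + K + y$ ($N{\left(y,K \right)} = \left(K + y\right) - 4 = -4 + K + y$)
$n{\left(M,L \right)} = \sqrt{2} \sqrt{L}$ ($n{\left(M,L \right)} = \sqrt{2 L} = \sqrt{2} \sqrt{L}$)
$n^{2}{\left(N{\left(-3,-2 \right)},-28 \right)} = \left(\sqrt{2} \sqrt{-28}\right)^{2} = \left(\sqrt{2} \cdot 2 i \sqrt{7}\right)^{2} = \left(2 i \sqrt{14}\right)^{2} = -56$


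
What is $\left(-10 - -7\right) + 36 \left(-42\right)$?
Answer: $-1515$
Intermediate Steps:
$\left(-10 - -7\right) + 36 \left(-42\right) = \left(-10 + 7\right) - 1512 = -3 - 1512 = -1515$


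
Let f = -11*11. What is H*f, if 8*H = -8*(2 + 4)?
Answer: 726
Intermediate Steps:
f = -121
H = -6 (H = (-8*(2 + 4))/8 = (-8*6)/8 = (⅛)*(-48) = -6)
H*f = -6*(-121) = 726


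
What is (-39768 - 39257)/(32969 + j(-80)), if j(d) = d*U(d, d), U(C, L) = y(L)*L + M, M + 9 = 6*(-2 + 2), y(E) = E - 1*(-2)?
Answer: 79025/465511 ≈ 0.16976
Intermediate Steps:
y(E) = 2 + E (y(E) = E + 2 = 2 + E)
M = -9 (M = -9 + 6*(-2 + 2) = -9 + 6*0 = -9 + 0 = -9)
U(C, L) = -9 + L*(2 + L) (U(C, L) = (2 + L)*L - 9 = L*(2 + L) - 9 = -9 + L*(2 + L))
j(d) = d*(-9 + d*(2 + d))
(-39768 - 39257)/(32969 + j(-80)) = (-39768 - 39257)/(32969 - 80*(-9 - 80*(2 - 80))) = -79025/(32969 - 80*(-9 - 80*(-78))) = -79025/(32969 - 80*(-9 + 6240)) = -79025/(32969 - 80*6231) = -79025/(32969 - 498480) = -79025/(-465511) = -79025*(-1/465511) = 79025/465511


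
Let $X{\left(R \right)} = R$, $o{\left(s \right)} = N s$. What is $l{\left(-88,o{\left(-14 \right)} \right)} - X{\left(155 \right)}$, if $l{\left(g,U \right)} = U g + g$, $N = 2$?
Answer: $2221$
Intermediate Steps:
$o{\left(s \right)} = 2 s$
$l{\left(g,U \right)} = g + U g$
$l{\left(-88,o{\left(-14 \right)} \right)} - X{\left(155 \right)} = - 88 \left(1 + 2 \left(-14\right)\right) - 155 = - 88 \left(1 - 28\right) - 155 = \left(-88\right) \left(-27\right) - 155 = 2376 - 155 = 2221$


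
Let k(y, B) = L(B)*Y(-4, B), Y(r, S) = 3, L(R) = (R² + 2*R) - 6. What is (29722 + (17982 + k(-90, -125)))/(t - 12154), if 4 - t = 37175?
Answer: -93811/49325 ≈ -1.9019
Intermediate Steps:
L(R) = -6 + R² + 2*R
t = -37171 (t = 4 - 1*37175 = 4 - 37175 = -37171)
k(y, B) = -18 + 3*B² + 6*B (k(y, B) = (-6 + B² + 2*B)*3 = -18 + 3*B² + 6*B)
(29722 + (17982 + k(-90, -125)))/(t - 12154) = (29722 + (17982 + (-18 + 3*(-125)² + 6*(-125))))/(-37171 - 12154) = (29722 + (17982 + (-18 + 3*15625 - 750)))/(-49325) = (29722 + (17982 + (-18 + 46875 - 750)))*(-1/49325) = (29722 + (17982 + 46107))*(-1/49325) = (29722 + 64089)*(-1/49325) = 93811*(-1/49325) = -93811/49325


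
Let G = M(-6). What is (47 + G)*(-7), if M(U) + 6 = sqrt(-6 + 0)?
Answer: -287 - 7*I*sqrt(6) ≈ -287.0 - 17.146*I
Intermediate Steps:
M(U) = -6 + I*sqrt(6) (M(U) = -6 + sqrt(-6 + 0) = -6 + sqrt(-6) = -6 + I*sqrt(6))
G = -6 + I*sqrt(6) ≈ -6.0 + 2.4495*I
(47 + G)*(-7) = (47 + (-6 + I*sqrt(6)))*(-7) = (41 + I*sqrt(6))*(-7) = -287 - 7*I*sqrt(6)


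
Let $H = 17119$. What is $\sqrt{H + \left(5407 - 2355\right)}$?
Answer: $\sqrt{20171} \approx 142.02$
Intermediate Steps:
$\sqrt{H + \left(5407 - 2355\right)} = \sqrt{17119 + \left(5407 - 2355\right)} = \sqrt{17119 + 3052} = \sqrt{20171}$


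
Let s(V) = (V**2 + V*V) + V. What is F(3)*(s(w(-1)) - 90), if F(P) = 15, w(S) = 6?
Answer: -180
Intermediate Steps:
s(V) = V + 2*V**2 (s(V) = (V**2 + V**2) + V = 2*V**2 + V = V + 2*V**2)
F(3)*(s(w(-1)) - 90) = 15*(6*(1 + 2*6) - 90) = 15*(6*(1 + 12) - 90) = 15*(6*13 - 90) = 15*(78 - 90) = 15*(-12) = -180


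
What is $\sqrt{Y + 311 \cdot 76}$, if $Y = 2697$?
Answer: $\sqrt{26333} \approx 162.27$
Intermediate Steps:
$\sqrt{Y + 311 \cdot 76} = \sqrt{2697 + 311 \cdot 76} = \sqrt{2697 + 23636} = \sqrt{26333}$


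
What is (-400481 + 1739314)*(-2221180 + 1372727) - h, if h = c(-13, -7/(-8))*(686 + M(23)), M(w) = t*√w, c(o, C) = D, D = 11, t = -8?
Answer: -1135936882895 + 88*√23 ≈ -1.1359e+12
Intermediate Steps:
c(o, C) = 11
M(w) = -8*√w
h = 7546 - 88*√23 (h = 11*(686 - 8*√23) = 7546 - 88*√23 ≈ 7124.0)
(-400481 + 1739314)*(-2221180 + 1372727) - h = (-400481 + 1739314)*(-2221180 + 1372727) - (7546 - 88*√23) = 1338833*(-848453) + (-7546 + 88*√23) = -1135936875349 + (-7546 + 88*√23) = -1135936882895 + 88*√23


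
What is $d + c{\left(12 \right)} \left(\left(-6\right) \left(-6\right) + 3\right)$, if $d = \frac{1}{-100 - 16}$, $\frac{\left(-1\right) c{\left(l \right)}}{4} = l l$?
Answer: $- \frac{2605825}{116} \approx -22464.0$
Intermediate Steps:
$c{\left(l \right)} = - 4 l^{2}$ ($c{\left(l \right)} = - 4 l l = - 4 l^{2}$)
$d = - \frac{1}{116}$ ($d = \frac{1}{-116} = - \frac{1}{116} \approx -0.0086207$)
$d + c{\left(12 \right)} \left(\left(-6\right) \left(-6\right) + 3\right) = - \frac{1}{116} + - 4 \cdot 12^{2} \left(\left(-6\right) \left(-6\right) + 3\right) = - \frac{1}{116} + \left(-4\right) 144 \left(36 + 3\right) = - \frac{1}{116} - 22464 = - \frac{2605825}{116}$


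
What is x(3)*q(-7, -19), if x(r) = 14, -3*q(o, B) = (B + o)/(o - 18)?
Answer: -364/75 ≈ -4.8533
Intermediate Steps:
q(o, B) = -(B + o)/(3*(-18 + o)) (q(o, B) = -(B + o)/(3*(o - 18)) = -(B + o)/(3*(-18 + o)))
x(3)*q(-7, -19) = 14*((-1*(-19) - 1*(-7))/(3*(-18 - 7))) = 14*((1/3)*(19 + 7)/(-25)) = 14*((1/3)*(-1/25)*26) = 14*(-26/75) = -364/75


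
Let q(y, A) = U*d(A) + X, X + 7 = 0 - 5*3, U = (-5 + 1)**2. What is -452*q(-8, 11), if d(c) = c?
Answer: -69608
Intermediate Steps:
U = 16 (U = (-4)**2 = 16)
X = -22 (X = -7 + (0 - 5*3) = -7 + (0 - 15) = -7 - 15 = -22)
q(y, A) = -22 + 16*A (q(y, A) = 16*A - 22 = -22 + 16*A)
-452*q(-8, 11) = -452*(-22 + 16*11) = -452*(-22 + 176) = -452*154 = -69608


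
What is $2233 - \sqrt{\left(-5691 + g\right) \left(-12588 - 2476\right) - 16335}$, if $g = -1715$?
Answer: $2233 - \sqrt{111547649} \approx -8328.6$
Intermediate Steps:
$2233 - \sqrt{\left(-5691 + g\right) \left(-12588 - 2476\right) - 16335} = 2233 - \sqrt{\left(-5691 - 1715\right) \left(-12588 - 2476\right) - 16335} = 2233 - \sqrt{\left(-7406\right) \left(-15064\right) - 16335} = 2233 - \sqrt{111563984 - 16335} = 2233 - \sqrt{111547649}$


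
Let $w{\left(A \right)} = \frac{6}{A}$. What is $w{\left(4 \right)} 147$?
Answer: $\frac{441}{2} \approx 220.5$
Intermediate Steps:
$w{\left(4 \right)} 147 = \frac{6}{4} \cdot 147 = 6 \cdot \frac{1}{4} \cdot 147 = \frac{3}{2} \cdot 147 = \frac{441}{2}$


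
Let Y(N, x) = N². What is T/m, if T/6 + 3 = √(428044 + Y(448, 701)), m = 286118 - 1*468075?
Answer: 18/181957 - 12*√157187/181957 ≈ -0.026048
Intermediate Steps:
m = -181957 (m = 286118 - 468075 = -181957)
T = -18 + 12*√157187 (T = -18 + 6*√(428044 + 448²) = -18 + 6*√(428044 + 200704) = -18 + 6*√628748 = -18 + 6*(2*√157187) = -18 + 12*√157187 ≈ 4739.6)
T/m = (-18 + 12*√157187)/(-181957) = (-18 + 12*√157187)*(-1/181957) = 18/181957 - 12*√157187/181957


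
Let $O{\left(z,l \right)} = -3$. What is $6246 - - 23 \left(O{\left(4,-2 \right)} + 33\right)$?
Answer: $6936$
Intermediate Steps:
$6246 - - 23 \left(O{\left(4,-2 \right)} + 33\right) = 6246 - - 23 \left(-3 + 33\right) = 6246 - \left(-23\right) 30 = 6246 - -690 = 6246 + 690 = 6936$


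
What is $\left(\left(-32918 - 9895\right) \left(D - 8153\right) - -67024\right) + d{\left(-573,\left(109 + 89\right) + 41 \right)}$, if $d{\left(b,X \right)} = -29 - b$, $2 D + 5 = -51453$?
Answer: $1450657634$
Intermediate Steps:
$D = -25729$ ($D = - \frac{5}{2} + \frac{1}{2} \left(-51453\right) = - \frac{5}{2} - \frac{51453}{2} = -25729$)
$\left(\left(-32918 - 9895\right) \left(D - 8153\right) - -67024\right) + d{\left(-573,\left(109 + 89\right) + 41 \right)} = \left(\left(-32918 - 9895\right) \left(-25729 - 8153\right) - -67024\right) - -544 = \left(\left(-42813\right) \left(-33882\right) + 67024\right) + \left(-29 + 573\right) = \left(1450590066 + 67024\right) + 544 = 1450657090 + 544 = 1450657634$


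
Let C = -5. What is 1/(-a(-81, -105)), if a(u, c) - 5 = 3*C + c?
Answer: 1/115 ≈ 0.0086956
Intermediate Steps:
a(u, c) = -10 + c (a(u, c) = 5 + (3*(-5) + c) = 5 + (-15 + c) = -10 + c)
1/(-a(-81, -105)) = 1/(-(-10 - 105)) = 1/(-1*(-115)) = 1/115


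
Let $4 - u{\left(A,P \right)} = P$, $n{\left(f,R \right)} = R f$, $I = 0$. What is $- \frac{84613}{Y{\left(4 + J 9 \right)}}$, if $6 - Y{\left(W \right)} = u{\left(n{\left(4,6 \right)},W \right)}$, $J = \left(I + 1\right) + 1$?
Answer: $- \frac{84613}{24} \approx -3525.5$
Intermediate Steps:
$J = 2$ ($J = \left(0 + 1\right) + 1 = 1 + 1 = 2$)
$u{\left(A,P \right)} = 4 - P$
$Y{\left(W \right)} = 2 + W$ ($Y{\left(W \right)} = 6 - \left(4 - W\right) = 6 + \left(-4 + W\right) = 2 + W$)
$- \frac{84613}{Y{\left(4 + J 9 \right)}} = - \frac{84613}{2 + \left(4 + 2 \cdot 9\right)} = - \frac{84613}{2 + \left(4 + 18\right)} = - \frac{84613}{2 + 22} = - \frac{84613}{24}$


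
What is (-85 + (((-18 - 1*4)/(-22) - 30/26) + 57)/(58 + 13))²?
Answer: 6039776656/851929 ≈ 7089.5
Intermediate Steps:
(-85 + (((-18 - 1*4)/(-22) - 30/26) + 57)/(58 + 13))² = (-85 + (((-18 - 4)*(-1/22) - 30*1/26) + 57)/71)² = (-85 + ((-22*(-1/22) - 15/13) + 57)*(1/71))² = (-85 + ((1 - 15/13) + 57)*(1/71))² = (-85 + (-2/13 + 57)*(1/71))² = (-85 + (739/13)*(1/71))² = (-85 + 739/923)² = (-77716/923)² = 6039776656/851929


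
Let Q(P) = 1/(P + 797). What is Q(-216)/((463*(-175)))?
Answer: -1/47075525 ≈ -2.1242e-8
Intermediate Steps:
Q(P) = 1/(797 + P)
Q(-216)/((463*(-175))) = 1/((797 - 216)*((463*(-175)))) = 1/(581*(-81025)) = (1/581)*(-1/81025) = -1/47075525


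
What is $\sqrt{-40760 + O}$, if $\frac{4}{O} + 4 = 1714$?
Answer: $\frac{i \sqrt{3310730810}}{285} \approx 201.89 i$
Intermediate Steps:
$O = \frac{2}{855}$ ($O = \frac{4}{-4 + 1714} = \frac{4}{1710} = 4 \cdot \frac{1}{1710} = \frac{2}{855} \approx 0.0023392$)
$\sqrt{-40760 + O} = \sqrt{-40760 + \frac{2}{855}} = \sqrt{- \frac{34849798}{855}} = \frac{i \sqrt{3310730810}}{285}$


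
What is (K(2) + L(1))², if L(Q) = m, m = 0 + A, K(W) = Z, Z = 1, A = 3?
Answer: 16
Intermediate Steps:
K(W) = 1
m = 3 (m = 0 + 3 = 3)
L(Q) = 3
(K(2) + L(1))² = (1 + 3)² = 4² = 16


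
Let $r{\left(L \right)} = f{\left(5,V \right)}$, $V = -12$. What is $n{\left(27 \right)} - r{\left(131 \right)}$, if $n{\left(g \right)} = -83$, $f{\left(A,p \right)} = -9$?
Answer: $-74$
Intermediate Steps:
$r{\left(L \right)} = -9$
$n{\left(27 \right)} - r{\left(131 \right)} = -83 - -9 = -83 + 9 = -74$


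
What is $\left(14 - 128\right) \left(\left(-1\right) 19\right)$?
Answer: $2166$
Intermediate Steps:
$\left(14 - 128\right) \left(\left(-1\right) 19\right) = \left(-114\right) \left(-19\right) = 2166$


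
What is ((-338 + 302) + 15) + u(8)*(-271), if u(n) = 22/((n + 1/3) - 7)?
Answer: -8985/2 ≈ -4492.5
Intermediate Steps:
u(n) = 22/(-20/3 + n) (u(n) = 22/((n + 1/3) - 7) = 22/((1/3 + n) - 7) = 22/(-20/3 + n))
((-338 + 302) + 15) + u(8)*(-271) = ((-338 + 302) + 15) + (66/(-20 + 3*8))*(-271) = (-36 + 15) + (66/(-20 + 24))*(-271) = -21 + (66/4)*(-271) = -21 + (66*(1/4))*(-271) = -21 + (33/2)*(-271) = -21 - 8943/2 = -8985/2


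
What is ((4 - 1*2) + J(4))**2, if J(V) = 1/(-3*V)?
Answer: 529/144 ≈ 3.6736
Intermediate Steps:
J(V) = -1/(3*V)
((4 - 1*2) + J(4))**2 = ((4 - 1*2) - 1/3/4)**2 = ((4 - 2) - 1/3*1/4)**2 = (2 - 1/12)**2 = (23/12)**2 = 529/144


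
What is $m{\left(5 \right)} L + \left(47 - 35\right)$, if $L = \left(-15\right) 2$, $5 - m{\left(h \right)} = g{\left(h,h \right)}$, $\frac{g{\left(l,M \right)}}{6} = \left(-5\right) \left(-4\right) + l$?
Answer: $4362$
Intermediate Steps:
$g{\left(l,M \right)} = 120 + 6 l$ ($g{\left(l,M \right)} = 6 \left(\left(-5\right) \left(-4\right) + l\right) = 6 \left(20 + l\right) = 120 + 6 l$)
$m{\left(h \right)} = -115 - 6 h$ ($m{\left(h \right)} = 5 - \left(120 + 6 h\right) = -115 - 6 h$)
$L = -30$
$m{\left(5 \right)} L + \left(47 - 35\right) = \left(-115 - 30\right) \left(-30\right) + \left(47 - 35\right) = \left(-115 - 30\right) \left(-30\right) + 12 = \left(-145\right) \left(-30\right) + 12 = 4350 + 12 = 4362$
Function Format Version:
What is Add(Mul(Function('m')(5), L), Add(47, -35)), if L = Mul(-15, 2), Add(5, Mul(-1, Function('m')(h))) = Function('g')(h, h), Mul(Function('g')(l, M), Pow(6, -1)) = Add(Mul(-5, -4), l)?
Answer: 4362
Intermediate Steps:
Function('g')(l, M) = Add(120, Mul(6, l)) (Function('g')(l, M) = Mul(6, Add(Mul(-5, -4), l)) = Mul(6, Add(20, l)) = Add(120, Mul(6, l)))
Function('m')(h) = Add(-115, Mul(-6, h)) (Function('m')(h) = Add(5, Mul(-1, Add(120, Mul(6, h)))) = Add(5, Add(-120, Mul(-6, h))) = Add(-115, Mul(-6, h)))
L = -30
Add(Mul(Function('m')(5), L), Add(47, -35)) = Add(Mul(Add(-115, Mul(-6, 5)), -30), Add(47, -35)) = Add(Mul(Add(-115, -30), -30), 12) = Add(Mul(-145, -30), 12) = Add(4350, 12) = 4362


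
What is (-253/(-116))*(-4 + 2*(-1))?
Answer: -759/58 ≈ -13.086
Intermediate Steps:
(-253/(-116))*(-4 + 2*(-1)) = (-253*(-1/116))*(-4 - 2) = (253/116)*(-6) = -759/58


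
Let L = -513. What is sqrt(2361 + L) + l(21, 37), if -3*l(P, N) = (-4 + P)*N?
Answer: -629/3 + 2*sqrt(462) ≈ -166.68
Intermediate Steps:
l(P, N) = -N*(-4 + P)/3 (l(P, N) = -(-4 + P)*N/3 = -N*(-4 + P)/3)
sqrt(2361 + L) + l(21, 37) = sqrt(2361 - 513) + (1/3)*37*(4 - 1*21) = sqrt(1848) + (1/3)*37*(4 - 21) = 2*sqrt(462) + (1/3)*37*(-17) = 2*sqrt(462) - 629/3 = -629/3 + 2*sqrt(462)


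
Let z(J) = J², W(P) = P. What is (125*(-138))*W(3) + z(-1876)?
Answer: 3467626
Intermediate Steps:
(125*(-138))*W(3) + z(-1876) = (125*(-138))*3 + (-1876)² = -17250*3 + 3519376 = -51750 + 3519376 = 3467626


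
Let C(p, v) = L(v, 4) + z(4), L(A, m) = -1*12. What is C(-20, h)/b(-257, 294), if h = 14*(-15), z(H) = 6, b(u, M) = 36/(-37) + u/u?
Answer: -222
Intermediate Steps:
b(u, M) = 1/37 (b(u, M) = 36*(-1/37) + 1 = -36/37 + 1 = 1/37)
L(A, m) = -12
h = -210
C(p, v) = -6 (C(p, v) = -12 + 6 = -6)
C(-20, h)/b(-257, 294) = -6/1/37 = -6*37 = -222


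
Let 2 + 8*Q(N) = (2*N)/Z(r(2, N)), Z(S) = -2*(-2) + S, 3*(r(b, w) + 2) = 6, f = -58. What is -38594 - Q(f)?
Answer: -308721/8 ≈ -38590.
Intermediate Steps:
r(b, w) = 0 (r(b, w) = -2 + (1/3)*6 = -2 + 2 = 0)
Z(S) = 4 + S
Q(N) = -1/4 + N/16 (Q(N) = -1/4 + ((2*N)/(4 + 0))/8 = -1/4 + ((2*N)/4)/8 = -1/4 + ((2*N)*(1/4))/8 = -1/4 + (N/2)/8 = -1/4 + N/16)
-38594 - Q(f) = -38594 - (-1/4 + (1/16)*(-58)) = -38594 - (-1/4 - 29/8) = -38594 - 1*(-31/8) = -38594 + 31/8 = -308721/8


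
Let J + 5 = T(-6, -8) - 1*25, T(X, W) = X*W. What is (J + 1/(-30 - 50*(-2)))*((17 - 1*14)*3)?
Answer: 11349/70 ≈ 162.13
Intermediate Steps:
T(X, W) = W*X
J = 18 (J = -5 + (-8*(-6) - 1*25) = -5 + (48 - 25) = -5 + 23 = 18)
(J + 1/(-30 - 50*(-2)))*((17 - 1*14)*3) = (18 + 1/(-30 - 50*(-2)))*((17 - 1*14)*3) = (18 + 1/(-30 + 100))*((17 - 14)*3) = (18 + 1/70)*(3*3) = (18 + 1/70)*9 = (1261/70)*9 = 11349/70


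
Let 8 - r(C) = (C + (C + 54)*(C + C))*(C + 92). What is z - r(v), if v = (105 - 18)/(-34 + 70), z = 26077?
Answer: 44964947/864 ≈ 52043.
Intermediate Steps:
v = 29/12 (v = 87/36 = 87*(1/36) = 29/12 ≈ 2.4167)
r(C) = 8 - (92 + C)*(C + 2*C*(54 + C)) (r(C) = 8 - (C + (C + 54)*(C + C))*(C + 92) = 8 - (C + (54 + C)*(2*C))*(92 + C) = 8 - (C + 2*C*(54 + C))*(92 + C) = 8 - (92 + C)*(C + 2*C*(54 + C)))
z - r(v) = 26077 - (8 - 10028*29/12 - 293*(29/12)² - 2*(29/12)³) = 26077 - (8 - 72703/3 - 293*841/144 - 2*24389/1728) = 26077 - (8 - 72703/3 - 246413/144 - 24389/864) = 26077 - 1*(-22434419/864) = 26077 + 22434419/864 = 44964947/864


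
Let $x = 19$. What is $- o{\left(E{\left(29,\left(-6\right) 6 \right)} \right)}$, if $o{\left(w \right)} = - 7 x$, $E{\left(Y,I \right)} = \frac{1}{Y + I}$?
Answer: $133$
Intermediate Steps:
$E{\left(Y,I \right)} = \frac{1}{I + Y}$
$o{\left(w \right)} = -133$ ($o{\left(w \right)} = \left(-7\right) 19 = -133$)
$- o{\left(E{\left(29,\left(-6\right) 6 \right)} \right)} = \left(-1\right) \left(-133\right) = 133$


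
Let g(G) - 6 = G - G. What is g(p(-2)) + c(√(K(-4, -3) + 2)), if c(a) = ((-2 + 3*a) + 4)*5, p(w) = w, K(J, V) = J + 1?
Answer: 16 + 15*I ≈ 16.0 + 15.0*I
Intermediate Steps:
K(J, V) = 1 + J
c(a) = 10 + 15*a (c(a) = (2 + 3*a)*5 = 10 + 15*a)
g(G) = 6 (g(G) = 6 + (G - G) = 6 + 0 = 6)
g(p(-2)) + c(√(K(-4, -3) + 2)) = 6 + (10 + 15*√((1 - 4) + 2)) = 6 + (10 + 15*√(-3 + 2)) = 6 + (10 + 15*√(-1)) = 6 + (10 + 15*I) = 16 + 15*I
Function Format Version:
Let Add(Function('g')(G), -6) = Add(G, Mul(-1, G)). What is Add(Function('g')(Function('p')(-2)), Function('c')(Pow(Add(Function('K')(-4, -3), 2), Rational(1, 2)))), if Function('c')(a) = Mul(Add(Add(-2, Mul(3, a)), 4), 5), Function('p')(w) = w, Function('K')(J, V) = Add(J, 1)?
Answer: Add(16, Mul(15, I)) ≈ Add(16.000, Mul(15.000, I))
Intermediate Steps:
Function('K')(J, V) = Add(1, J)
Function('c')(a) = Add(10, Mul(15, a)) (Function('c')(a) = Mul(Add(2, Mul(3, a)), 5) = Add(10, Mul(15, a)))
Function('g')(G) = 6 (Function('g')(G) = Add(6, Add(G, Mul(-1, G))) = Add(6, 0) = 6)
Add(Function('g')(Function('p')(-2)), Function('c')(Pow(Add(Function('K')(-4, -3), 2), Rational(1, 2)))) = Add(6, Add(10, Mul(15, Pow(Add(Add(1, -4), 2), Rational(1, 2))))) = Add(6, Add(10, Mul(15, Pow(Add(-3, 2), Rational(1, 2))))) = Add(6, Add(10, Mul(15, Pow(-1, Rational(1, 2))))) = Add(6, Add(10, Mul(15, I))) = Add(16, Mul(15, I))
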